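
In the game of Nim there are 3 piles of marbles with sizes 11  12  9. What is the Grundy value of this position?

Nim-sum: 11 XOR 12 XOR 9 = 14.

14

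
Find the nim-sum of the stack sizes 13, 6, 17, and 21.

15

Nim-sum: 13 XOR 6 XOR 17 XOR 21 = 15.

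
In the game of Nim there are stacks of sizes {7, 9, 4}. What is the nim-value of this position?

10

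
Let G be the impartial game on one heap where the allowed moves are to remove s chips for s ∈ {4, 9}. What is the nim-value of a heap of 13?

0

Grundy values for subtraction set {4, 9}:
g(0) = mex{} = 0
g(1) = mex{} = 0
g(2) = mex{} = 0
g(3) = mex{} = 0
g(4) = mex{0} = 1
g(5) = mex{0} = 1
g(6) = mex{0} = 1
g(7) = mex{0} = 1
g(8) = mex{1} = 0
g(9) = mex{0,1} = 2
g(10) = mex{0,1} = 2
g(11) = mex{0,1} = 2
g(12) = mex{0} = 1
g(13) = mex{1,2} = 0
So g(13) = 0.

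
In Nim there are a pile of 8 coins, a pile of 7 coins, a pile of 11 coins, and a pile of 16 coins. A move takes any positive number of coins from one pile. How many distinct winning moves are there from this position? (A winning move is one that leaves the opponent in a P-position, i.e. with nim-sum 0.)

1

Compute the nim-sum pairwise:
8 ^ 7 = 15
15 ^ 11 = 4
4 ^ 16 = 20
The overall nim-sum is X = 20. A pile of size p has a winning move iff p XOR X < p (reduce it to p XOR X).
  8: 8 XOR 20 = 28 ≥ 8 — no move.
  7: 7 XOR 20 = 19 ≥ 7 — no move.
  11: 11 XOR 20 = 31 ≥ 11 — no move.
  16: 16 XOR 20 = 4 < 16 — winning move (to 4).
That gives 1 winning move.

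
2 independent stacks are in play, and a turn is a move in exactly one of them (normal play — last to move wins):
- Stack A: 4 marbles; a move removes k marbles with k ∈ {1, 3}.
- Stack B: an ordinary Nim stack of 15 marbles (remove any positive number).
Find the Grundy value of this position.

Grundy values for stack A (subtraction set {1, 3}):
k:     0  1  2  3  4
g(k):  0  1  0  1  0
So g(4) = 0.
Stack B is a plain Nim stack of size 15, so its Grundy value is 15.
The value of a disjunctive sum is the nim-sum of the parts.
Combined value = 0 ⊕ 15 = 15.

15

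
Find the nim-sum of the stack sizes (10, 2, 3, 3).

8

Write each in binary and XOR column by column:
  1010  (10)
  0010  (2)
  0011  (3)
  0011  (3)
  ----
  1000  (8)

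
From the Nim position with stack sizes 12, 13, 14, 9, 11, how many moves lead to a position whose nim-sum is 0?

Bitwise XOR of the heap sizes:
  1100  (12)
  1101  (13)
  1110  (14)
  1001  (9)
  1011  (11)
  ----
  1101  (13)
The overall nim-sum is X = 13. A stack of size p has a winning move iff p XOR X < p (reduce it to p XOR X).
  12: 12 XOR 13 = 1 < 12 — winning move (to 1).
  13: 13 XOR 13 = 0 < 13 — winning move (to 0).
  14: 14 XOR 13 = 3 < 14 — winning move (to 3).
  9: 9 XOR 13 = 4 < 9 — winning move (to 4).
  11: 11 XOR 13 = 6 < 11 — winning move (to 6).
That gives 5 winning moves.

5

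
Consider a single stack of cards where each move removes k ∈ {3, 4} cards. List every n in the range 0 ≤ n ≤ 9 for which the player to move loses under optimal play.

Compute g(0), g(1), … for moves {3, 4}:
g(0) = mex{} = 0
g(1) = mex{} = 0
g(2) = mex{} = 0
g(3) = mex{0} = 1
g(4) = mex{0} = 1
g(5) = mex{0} = 1
g(6) = mex{0,1} = 2
g(7) = mex{1} = 0
g(8) = mex{1} = 0
g(9) = mex{1,2} = 0
The P-positions (g = 0) in 0..9 are 0, 1, 2, 7, 8, 9.

0, 1, 2, 7, 8, 9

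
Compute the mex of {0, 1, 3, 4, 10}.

2

The values 0, 1 are all present; 2 is the first non-negative integer missing from the set.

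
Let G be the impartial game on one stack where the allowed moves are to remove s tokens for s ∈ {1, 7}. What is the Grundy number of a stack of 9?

1

Grundy values for subtraction set {1, 7}:
g(0) = mex{} = 0
g(1) = mex{0} = 1
g(2) = mex{1} = 0
g(3) = mex{0} = 1
g(4) = mex{1} = 0
g(5) = mex{0} = 1
g(6) = mex{1} = 0
g(7) = mex{0} = 1
g(8) = mex{1} = 0
g(9) = mex{0} = 1
So g(9) = 1.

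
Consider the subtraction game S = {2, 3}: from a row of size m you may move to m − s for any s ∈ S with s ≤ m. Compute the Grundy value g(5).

Build the Grundy sequence with g(k) = mex{g(k−s) : s ∈ {2, 3}, s ≤ k}:
g(0) = mex{} = 0
g(1) = mex{} = 0
g(2) = mex{0} = 1
g(3) = mex{0} = 1
g(4) = mex{0,1} = 2
g(5) = mex{1} = 0
So g(5) = 0.

0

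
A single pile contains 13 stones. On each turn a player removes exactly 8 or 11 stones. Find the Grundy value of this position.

1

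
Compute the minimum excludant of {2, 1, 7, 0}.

The values 0, 1, 2 are all present; 3 is the first non-negative integer missing from the set.

3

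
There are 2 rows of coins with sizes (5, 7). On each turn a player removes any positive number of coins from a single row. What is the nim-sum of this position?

Nim-sum: 5 ⊕ 7 = 2.

2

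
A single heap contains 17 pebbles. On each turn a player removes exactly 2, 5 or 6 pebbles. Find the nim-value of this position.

Grundy values for subtraction set {2, 5, 6}:
k:     0  1  2  3  4  5  6  7  8  9 10 11 12 13 14 15 16 17
g(k):  0  0  1  1  0  2  1  3  0  2  1  0  0  1  1  0  2  1
So g(17) = 1.

1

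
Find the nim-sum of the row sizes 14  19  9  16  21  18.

Write each in binary and XOR column by column:
  01110  (14)
  10011  (19)
  01001  (9)
  10000  (16)
  10101  (21)
  10010  (18)
  -----
  00011  (3)

3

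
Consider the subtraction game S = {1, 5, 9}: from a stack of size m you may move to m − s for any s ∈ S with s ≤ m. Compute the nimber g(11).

1

Compute g(0), g(1), … for moves {1, 5, 9}:
g(0) = mex{} = 0
g(1) = mex{0} = 1
g(2) = mex{1} = 0
g(3) = mex{0} = 1
g(4) = mex{1} = 0
g(5) = mex{0} = 1
g(6) = mex{1} = 0
g(7) = mex{0} = 1
g(8) = mex{1} = 0
g(9) = mex{0} = 1
g(10) = mex{1} = 0
g(11) = mex{0} = 1
So g(11) = 1.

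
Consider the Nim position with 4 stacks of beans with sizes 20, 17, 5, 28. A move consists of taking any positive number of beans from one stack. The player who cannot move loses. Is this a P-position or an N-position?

Bitwise XOR of the heap sizes:
  10100  (20)
  10001  (17)
  00101  (5)
  11100  (28)
  -----
  11100  (28)
The nim-sum is 28 ≠ 0, so this is an N-position: the player to move can win.

N-position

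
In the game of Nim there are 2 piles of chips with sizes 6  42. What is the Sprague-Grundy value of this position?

44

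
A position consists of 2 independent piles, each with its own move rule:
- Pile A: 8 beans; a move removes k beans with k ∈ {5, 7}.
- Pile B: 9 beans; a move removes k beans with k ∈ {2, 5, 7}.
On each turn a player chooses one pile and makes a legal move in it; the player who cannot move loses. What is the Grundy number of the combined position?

For pile A, compute g(0), g(1), … with moves {5, 7}:
g(0) = mex{} = 0
g(1) = mex{} = 0
g(2) = mex{} = 0
g(3) = mex{} = 0
g(4) = mex{} = 0
g(5) = mex{0} = 1
g(6) = mex{0} = 1
g(7) = mex{0} = 1
g(8) = mex{0} = 1
So g(8) = 1.
Grundy values for pile B (subtraction set {2, 5, 7}):
k:     0  1  2  3  4  5  6  7  8  9
g(k):  0  0  1  1  0  2  1  3  2  2
So g(9) = 2.
The value of a disjunctive sum is the nim-sum of the parts.
Combined value = 1 ⊕ 2 = 3.

3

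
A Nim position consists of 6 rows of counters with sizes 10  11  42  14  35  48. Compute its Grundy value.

Nim-sum: 10 XOR 11 XOR 42 XOR 14 XOR 35 XOR 48 = 54.

54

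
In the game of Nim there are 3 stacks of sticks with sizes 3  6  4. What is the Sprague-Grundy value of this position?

1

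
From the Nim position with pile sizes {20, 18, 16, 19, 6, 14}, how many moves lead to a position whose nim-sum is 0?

1

In binary:
  10100  (20)
  10010  (18)
  10000  (16)
  10011  (19)
  00110  (6)
  01110  (14)
  -----
  01101  (13)
The overall nim-sum is X = 13. A pile of size p has a winning move iff p XOR X < p (reduce it to p XOR X).
  20: 20 XOR 13 = 25 ≥ 20 — no move.
  18: 18 XOR 13 = 31 ≥ 18 — no move.
  16: 16 XOR 13 = 29 ≥ 16 — no move.
  19: 19 XOR 13 = 30 ≥ 19 — no move.
  6: 6 XOR 13 = 11 ≥ 6 — no move.
  14: 14 XOR 13 = 3 < 14 — winning move (to 3).
That gives 1 winning move.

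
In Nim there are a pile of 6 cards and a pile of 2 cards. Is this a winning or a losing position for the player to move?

Winning position

Write each in binary and XOR column by column:
  110  (6)
  010  (2)
  ---
  100  (4)
The nim-sum is 4 ≠ 0, so this is an N-position: the player to move can win.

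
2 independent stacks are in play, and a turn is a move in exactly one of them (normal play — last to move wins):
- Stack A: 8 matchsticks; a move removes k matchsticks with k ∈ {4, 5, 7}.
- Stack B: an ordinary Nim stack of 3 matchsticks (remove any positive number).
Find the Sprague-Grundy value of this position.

For stack A, compute g(0), g(1), … with moves {4, 5, 7}:
g(0) = mex{} = 0
g(1) = mex{} = 0
g(2) = mex{} = 0
g(3) = mex{} = 0
g(4) = mex{0} = 1
g(5) = mex{0} = 1
g(6) = mex{0} = 1
g(7) = mex{0} = 1
g(8) = mex{0,1} = 2
So g(8) = 2.
Stack B is a plain Nim stack of size 3, so its Grundy value is 3.
The value of a disjunctive sum is the nim-sum of the parts.
Combined value = 2 ⊕ 3 = 1.

1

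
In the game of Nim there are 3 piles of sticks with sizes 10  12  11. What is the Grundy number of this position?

13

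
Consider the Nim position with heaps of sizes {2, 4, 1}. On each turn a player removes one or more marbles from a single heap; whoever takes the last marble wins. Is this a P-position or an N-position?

N-position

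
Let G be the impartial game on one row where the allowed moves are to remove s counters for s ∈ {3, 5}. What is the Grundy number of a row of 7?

Grundy values for subtraction set {3, 5}:
g(0) = mex{} = 0
g(1) = mex{} = 0
g(2) = mex{} = 0
g(3) = mex{0} = 1
g(4) = mex{0} = 1
g(5) = mex{0} = 1
g(6) = mex{0,1} = 2
g(7) = mex{0,1} = 2
So g(7) = 2.

2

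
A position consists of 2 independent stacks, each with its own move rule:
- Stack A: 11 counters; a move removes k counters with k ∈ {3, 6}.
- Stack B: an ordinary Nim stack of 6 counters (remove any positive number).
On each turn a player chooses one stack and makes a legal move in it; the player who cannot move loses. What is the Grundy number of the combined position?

For stack A, compute g(0), g(1), … with moves {3, 6}:
k:     0  1  2  3  4  5  6  7  8  9 10 11
g(k):  0  0  0  1  1  1  2  2  2  0  0  0
So g(11) = 0.
Stack B is a plain Nim stack of size 6, so its Grundy value is 6.
The value of a disjunctive sum is the nim-sum of the parts.
Combined value = 0 XOR 6 = 6.

6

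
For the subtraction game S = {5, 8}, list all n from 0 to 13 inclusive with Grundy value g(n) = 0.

0, 1, 2, 3, 4, 13

Grundy values for subtraction set {5, 8}:
g(0) = mex{} = 0
g(1) = mex{} = 0
g(2) = mex{} = 0
g(3) = mex{} = 0
g(4) = mex{} = 0
g(5) = mex{0} = 1
g(6) = mex{0} = 1
g(7) = mex{0} = 1
g(8) = mex{0} = 1
g(9) = mex{0} = 1
g(10) = mex{0,1} = 2
g(11) = mex{0,1} = 2
g(12) = mex{0,1} = 2
g(13) = mex{1} = 0
The P-positions (g = 0) in 0..13 are 0, 1, 2, 3, 4, 13.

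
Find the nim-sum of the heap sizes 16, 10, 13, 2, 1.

20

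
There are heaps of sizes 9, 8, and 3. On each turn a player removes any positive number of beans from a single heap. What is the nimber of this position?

Nim-sum: 9 ⊕ 8 ⊕ 3 = 2.

2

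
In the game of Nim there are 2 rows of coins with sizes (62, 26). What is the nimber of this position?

Nim-sum: 62 ^ 26 = 36.

36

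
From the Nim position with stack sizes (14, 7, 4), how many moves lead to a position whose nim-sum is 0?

1

Nim-sum: 14 ^ 7 ^ 4 = 13.
The overall nim-sum is X = 13. A stack of size p has a winning move iff p XOR X < p (reduce it to p XOR X).
  14: 14 XOR 13 = 3 < 14 — winning move (to 3).
  7: 7 XOR 13 = 10 ≥ 7 — no move.
  4: 4 XOR 13 = 9 ≥ 4 — no move.
That gives 1 winning move.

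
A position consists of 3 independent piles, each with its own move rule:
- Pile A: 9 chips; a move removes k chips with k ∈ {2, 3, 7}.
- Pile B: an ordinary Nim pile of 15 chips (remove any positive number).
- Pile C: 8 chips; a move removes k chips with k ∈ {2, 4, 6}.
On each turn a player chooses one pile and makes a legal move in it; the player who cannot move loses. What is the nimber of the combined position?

13

Grundy values for pile A (subtraction set {2, 3, 7}):
k:     0  1  2  3  4  5  6  7  8  9
g(k):  0  0  1  1  2  0  0  1  1  2
So g(9) = 2.
Pile B is a plain Nim pile of size 15, so its Grundy value is 15.
Build the Grundy sequence for pile C with g(k) = mex{g(k−s) : s ∈ {2, 4, 6}, s ≤ k}:
g(0) = mex{} = 0
g(1) = mex{} = 0
g(2) = mex{0} = 1
g(3) = mex{0} = 1
g(4) = mex{0,1} = 2
g(5) = mex{0,1} = 2
g(6) = mex{0,1,2} = 3
g(7) = mex{0,1,2} = 3
g(8) = mex{1,2,3} = 0
So g(8) = 0.
The value of a disjunctive sum is the nim-sum of the parts.
Combined value = 2 XOR 15 XOR 0 = 13.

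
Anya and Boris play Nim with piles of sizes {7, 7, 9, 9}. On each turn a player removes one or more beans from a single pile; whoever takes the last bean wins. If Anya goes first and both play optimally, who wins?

Nim-sum: 7 ^ 7 ^ 9 ^ 9 = 0.
The nim-sum is 0, so this is a P-position: the player to move is in a losing position under optimal play; Anya is about to move from it and so loses — Boris wins.

Boris wins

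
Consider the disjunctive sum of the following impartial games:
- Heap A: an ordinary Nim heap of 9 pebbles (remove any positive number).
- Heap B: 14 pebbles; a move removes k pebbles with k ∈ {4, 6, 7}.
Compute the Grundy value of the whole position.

9

Heap A is a plain Nim heap of size 9, so its Grundy value is 9.
Build the Grundy sequence for heap B with g(k) = mex{g(k−s) : s ∈ {4, 6, 7}, s ≤ k}:
k:     0  1  2  3  4  5  6  7  8  9 10 11 12 13 14
g(k):  0  0  0  0  1  1  1  1  2  2  2  0  0  0  0
So g(14) = 0.
By the Sprague-Grundy theorem, the Grundy value of a sum of independent games is the XOR of the component values.
Combined value = 9 XOR 0 = 9.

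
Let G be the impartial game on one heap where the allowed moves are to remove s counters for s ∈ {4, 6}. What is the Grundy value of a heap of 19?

2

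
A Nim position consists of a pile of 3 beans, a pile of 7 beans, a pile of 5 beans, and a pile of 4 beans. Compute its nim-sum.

5

Write each in binary and XOR column by column:
  011  (3)
  111  (7)
  101  (5)
  100  (4)
  ---
  101  (5)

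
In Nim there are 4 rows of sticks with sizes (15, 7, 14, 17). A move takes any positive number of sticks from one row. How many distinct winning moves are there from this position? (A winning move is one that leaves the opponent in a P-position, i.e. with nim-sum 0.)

1

Bitwise XOR of the heap sizes:
  01111  (15)
  00111  (7)
  01110  (14)
  10001  (17)
  -----
  10111  (23)
The overall nim-sum is X = 23. A row of size p has a winning move iff p XOR X < p (reduce it to p XOR X).
  15: 15 XOR 23 = 24 ≥ 15 — no move.
  7: 7 XOR 23 = 16 ≥ 7 — no move.
  14: 14 XOR 23 = 25 ≥ 14 — no move.
  17: 17 XOR 23 = 6 < 17 — winning move (to 6).
That gives 1 winning move.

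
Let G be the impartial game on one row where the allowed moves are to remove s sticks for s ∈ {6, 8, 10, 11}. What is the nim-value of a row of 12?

2

Build the Grundy sequence with g(k) = mex{g(k−s) : s ∈ {6, 8, 10, 11}, s ≤ k}:
g(0) = mex{} = 0
g(1) = mex{} = 0
g(2) = mex{} = 0
g(3) = mex{} = 0
g(4) = mex{} = 0
g(5) = mex{} = 0
g(6) = mex{0} = 1
g(7) = mex{0} = 1
g(8) = mex{0} = 1
g(9) = mex{0} = 1
g(10) = mex{0} = 1
g(11) = mex{0} = 1
g(12) = mex{0,1} = 2
So g(12) = 2.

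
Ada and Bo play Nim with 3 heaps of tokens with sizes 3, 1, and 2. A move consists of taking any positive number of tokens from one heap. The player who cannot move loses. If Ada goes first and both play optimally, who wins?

Bitwise XOR of the heap sizes:
  11  (3)
  01  (1)
  10  (2)
  --
  00  (0)
The nim-sum is 0, so this is a P-position: the player to move is in a losing position under optimal play; Ada is about to move from it and so loses — Bo wins.

Bo wins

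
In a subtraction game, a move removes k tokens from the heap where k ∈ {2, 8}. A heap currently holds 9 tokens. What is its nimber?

Grundy values for subtraction set {2, 8}:
k:     0  1  2  3  4  5  6  7  8  9
g(k):  0  0  1  1  0  0  1  1  2  2
So g(9) = 2.

2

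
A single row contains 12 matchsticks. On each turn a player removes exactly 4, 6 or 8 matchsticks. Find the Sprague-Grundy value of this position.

0

Build the Grundy sequence with g(k) = mex{g(k−s) : s ∈ {4, 6, 8}, s ≤ k}:
k:     0  1  2  3  4  5  6  7  8  9 10 11 12
g(k):  0  0  0  0  1  1  1  1  2  2  2  2  0
So g(12) = 0.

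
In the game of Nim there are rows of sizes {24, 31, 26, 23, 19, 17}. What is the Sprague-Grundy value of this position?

Compute the nim-sum pairwise:
24 ^ 31 = 7
7 ^ 26 = 29
29 ^ 23 = 10
10 ^ 19 = 25
25 ^ 17 = 8

8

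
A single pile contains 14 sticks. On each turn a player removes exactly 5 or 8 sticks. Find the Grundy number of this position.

0

Compute g(0), g(1), … for moves {5, 8}:
g(0) = mex{} = 0
g(1) = mex{} = 0
g(2) = mex{} = 0
g(3) = mex{} = 0
g(4) = mex{} = 0
g(5) = mex{0} = 1
g(6) = mex{0} = 1
g(7) = mex{0} = 1
g(8) = mex{0} = 1
g(9) = mex{0} = 1
g(10) = mex{0,1} = 2
g(11) = mex{0,1} = 2
g(12) = mex{0,1} = 2
g(13) = mex{1} = 0
g(14) = mex{1} = 0
So g(14) = 0.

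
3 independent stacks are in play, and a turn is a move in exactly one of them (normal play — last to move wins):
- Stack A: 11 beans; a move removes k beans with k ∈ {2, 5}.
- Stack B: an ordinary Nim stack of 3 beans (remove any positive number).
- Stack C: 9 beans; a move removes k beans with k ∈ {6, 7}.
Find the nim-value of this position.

2

For stack A, compute g(0), g(1), … with moves {2, 5}:
g(0) = mex{} = 0
g(1) = mex{} = 0
g(2) = mex{0} = 1
g(3) = mex{0} = 1
g(4) = mex{1} = 0
g(5) = mex{0,1} = 2
g(6) = mex{0} = 1
g(7) = mex{1,2} = 0
g(8) = mex{1} = 0
g(9) = mex{0} = 1
g(10) = mex{0,2} = 1
g(11) = mex{1} = 0
So g(11) = 0.
Stack B is a plain Nim stack of size 3, so its Grundy value is 3.
For stack C, compute g(0), g(1), … with moves {6, 7}:
g(0) = mex{} = 0
g(1) = mex{} = 0
g(2) = mex{} = 0
g(3) = mex{} = 0
g(4) = mex{} = 0
g(5) = mex{} = 0
g(6) = mex{0} = 1
g(7) = mex{0} = 1
g(8) = mex{0} = 1
g(9) = mex{0} = 1
So g(9) = 1.
The value of a disjunctive sum is the nim-sum of the parts.
Combined value = 0 ⊕ 3 ⊕ 1 = 2.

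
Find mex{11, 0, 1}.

The values 0, 1 are all present; 2 is the first non-negative integer missing from the set.

2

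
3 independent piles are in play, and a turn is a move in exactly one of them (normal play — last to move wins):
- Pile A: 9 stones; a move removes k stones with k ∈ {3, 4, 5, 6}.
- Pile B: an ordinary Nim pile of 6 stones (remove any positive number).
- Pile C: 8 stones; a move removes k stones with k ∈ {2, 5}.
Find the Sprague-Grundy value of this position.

Build the Grundy sequence for pile A with g(k) = mex{g(k−s) : s ∈ {3, 4, 5, 6}, s ≤ k}:
k:     0  1  2  3  4  5  6  7  8  9
g(k):  0  0  0  1  1  1  2  2  2  0
So g(9) = 0.
Pile B is a plain Nim pile of size 6, so its Grundy value is 6.
Build the Grundy sequence for pile C with g(k) = mex{g(k−s) : s ∈ {2, 5}, s ≤ k}:
k:     0  1  2  3  4  5  6  7  8
g(k):  0  0  1  1  0  2  1  0  0
So g(8) = 0.
By the Sprague-Grundy theorem, the Grundy value of a sum of independent games is the XOR of the component values.
Combined value = 0 ⊕ 6 ⊕ 0 = 6.

6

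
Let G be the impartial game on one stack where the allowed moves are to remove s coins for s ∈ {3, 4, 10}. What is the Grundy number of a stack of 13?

2

Build the Grundy sequence with g(k) = mex{g(k−s) : s ∈ {3, 4, 10}, s ≤ k}:
g(0) = mex{} = 0
g(1) = mex{} = 0
g(2) = mex{} = 0
g(3) = mex{0} = 1
g(4) = mex{0} = 1
g(5) = mex{0} = 1
g(6) = mex{0,1} = 2
g(7) = mex{1} = 0
g(8) = mex{1} = 0
g(9) = mex{1,2} = 0
g(10) = mex{0,2} = 1
g(11) = mex{0} = 1
g(12) = mex{0} = 1
g(13) = mex{0,1} = 2
So g(13) = 2.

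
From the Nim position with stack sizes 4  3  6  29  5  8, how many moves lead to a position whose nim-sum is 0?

1

Nim-sum: 4 ⊕ 3 ⊕ 6 ⊕ 29 ⊕ 5 ⊕ 8 = 17.
The overall nim-sum is X = 17. A stack of size p has a winning move iff p XOR X < p (reduce it to p XOR X).
  4: 4 XOR 17 = 21 ≥ 4 — no move.
  3: 3 XOR 17 = 18 ≥ 3 — no move.
  6: 6 XOR 17 = 23 ≥ 6 — no move.
  29: 29 XOR 17 = 12 < 29 — winning move (to 12).
  5: 5 XOR 17 = 20 ≥ 5 — no move.
  8: 8 XOR 17 = 25 ≥ 8 — no move.
That gives 1 winning move.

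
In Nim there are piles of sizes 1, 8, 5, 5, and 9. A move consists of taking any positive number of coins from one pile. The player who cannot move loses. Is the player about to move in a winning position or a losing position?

Compute the nim-sum pairwise:
1 ⊕ 8 = 9
9 ⊕ 5 = 12
12 ⊕ 5 = 9
9 ⊕ 9 = 0
The nim-sum is 0, so this is a P-position: the player to move is in a losing position under optimal play.

Losing position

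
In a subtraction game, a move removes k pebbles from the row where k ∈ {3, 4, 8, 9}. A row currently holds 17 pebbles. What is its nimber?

1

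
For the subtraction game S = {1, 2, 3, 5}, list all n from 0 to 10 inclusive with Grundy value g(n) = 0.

0, 4, 8

Grundy values for subtraction set {1, 2, 3, 5}:
g(0) = mex{} = 0
g(1) = mex{0} = 1
g(2) = mex{0,1} = 2
g(3) = mex{0,1,2} = 3
g(4) = mex{1,2,3} = 0
g(5) = mex{0,2,3} = 1
g(6) = mex{0,1,3} = 2
g(7) = mex{0,1,2} = 3
g(8) = mex{1,2,3} = 0
g(9) = mex{0,2,3} = 1
g(10) = mex{0,1,3} = 2
The P-positions (g = 0) in 0..10 are 0, 4, 8.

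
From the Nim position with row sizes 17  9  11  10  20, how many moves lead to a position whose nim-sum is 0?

3

Nim-sum: 17 ⊕ 9 ⊕ 11 ⊕ 10 ⊕ 20 = 13.
The overall nim-sum is X = 13. A row of size p has a winning move iff p XOR X < p (reduce it to p XOR X).
  17: 17 XOR 13 = 28 ≥ 17 — no move.
  9: 9 XOR 13 = 4 < 9 — winning move (to 4).
  11: 11 XOR 13 = 6 < 11 — winning move (to 6).
  10: 10 XOR 13 = 7 < 10 — winning move (to 7).
  20: 20 XOR 13 = 25 ≥ 20 — no move.
That gives 3 winning moves.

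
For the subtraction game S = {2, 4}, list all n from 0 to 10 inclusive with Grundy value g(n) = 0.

0, 1, 6, 7

Compute g(0), g(1), … for moves {2, 4}:
k:     0  1  2  3  4  5  6  7  8  9 10
g(k):  0  0  1  1  2  2  0  0  1  1  2
The P-positions (g = 0) in 0..10 are 0, 1, 6, 7.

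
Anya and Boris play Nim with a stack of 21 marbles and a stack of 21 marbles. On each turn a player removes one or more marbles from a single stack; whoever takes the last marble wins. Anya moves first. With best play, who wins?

Boris wins

Compute the nim-sum pairwise:
21 ⊕ 21 = 0
The nim-sum is 0, so this is a P-position: the player to move is in a losing position under optimal play; Anya is about to move from it and so loses — Boris wins.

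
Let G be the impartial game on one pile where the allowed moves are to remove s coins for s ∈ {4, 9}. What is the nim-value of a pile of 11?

2

Compute g(0), g(1), … for moves {4, 9}:
k:     0  1  2  3  4  5  6  7  8  9 10 11
g(k):  0  0  0  0  1  1  1  1  0  2  2  2
So g(11) = 2.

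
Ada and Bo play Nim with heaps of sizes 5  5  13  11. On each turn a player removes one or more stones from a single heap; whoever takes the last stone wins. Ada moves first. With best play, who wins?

Ada wins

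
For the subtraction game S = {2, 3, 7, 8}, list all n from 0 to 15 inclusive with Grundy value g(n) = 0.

0, 1, 5, 6, 10, 11, 15

Compute g(0), g(1), … for moves {2, 3, 7, 8}:
k:     0  1  2  3  4  5  6  7  8  9 10 11 12 13 14 15
g(k):  0  0  1  1  2  0  0  1  1  2  0  0  1  1  2  0
The P-positions (g = 0) in 0..15 are 0, 1, 5, 6, 10, 11, 15.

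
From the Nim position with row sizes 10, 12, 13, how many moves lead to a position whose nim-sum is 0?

Write each in binary and XOR column by column:
  1010  (10)
  1100  (12)
  1101  (13)
  ----
  1011  (11)
The overall nim-sum is X = 11. A row of size p has a winning move iff p XOR X < p (reduce it to p XOR X).
  10: 10 XOR 11 = 1 < 10 — winning move (to 1).
  12: 12 XOR 11 = 7 < 12 — winning move (to 7).
  13: 13 XOR 11 = 6 < 13 — winning move (to 6).
That gives 3 winning moves.

3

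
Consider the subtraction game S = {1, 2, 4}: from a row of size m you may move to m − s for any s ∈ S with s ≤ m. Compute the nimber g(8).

Compute g(0), g(1), … for moves {1, 2, 4}:
k:     0  1  2  3  4  5  6  7  8
g(k):  0  1  2  0  1  2  0  1  2
So g(8) = 2.

2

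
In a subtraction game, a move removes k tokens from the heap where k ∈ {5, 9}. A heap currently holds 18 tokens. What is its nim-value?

Grundy values for subtraction set {5, 9}:
k:     0  1  2  3  4  5  6  7  8  9 10 11 12 13 14 15 16 17 18
g(k):  0  0  0  0  0  1  1  1  1  1  2  2  2  2  0  0  0  0  0
So g(18) = 0.

0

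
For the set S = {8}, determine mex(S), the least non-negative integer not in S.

0 is not in the set, so the mex is 0.

0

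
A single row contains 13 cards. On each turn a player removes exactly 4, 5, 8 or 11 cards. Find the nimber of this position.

3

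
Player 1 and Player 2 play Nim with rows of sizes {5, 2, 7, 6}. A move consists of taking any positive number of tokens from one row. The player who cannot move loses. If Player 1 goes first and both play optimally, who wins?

Player 1 wins

Nim-sum: 5 XOR 2 XOR 7 XOR 6 = 6.
The nim-sum is 6 ≠ 0, so this is an N-position: the player to move can win; Player 1 has a winning move.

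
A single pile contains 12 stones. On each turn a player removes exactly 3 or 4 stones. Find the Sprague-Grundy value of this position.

1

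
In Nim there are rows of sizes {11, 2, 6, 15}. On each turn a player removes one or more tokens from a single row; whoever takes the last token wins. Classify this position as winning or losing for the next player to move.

Losing position

Compute the nim-sum pairwise:
11 ^ 2 = 9
9 ^ 6 = 15
15 ^ 15 = 0
The nim-sum is 0, so this is a P-position: the player to move is in a losing position under optimal play.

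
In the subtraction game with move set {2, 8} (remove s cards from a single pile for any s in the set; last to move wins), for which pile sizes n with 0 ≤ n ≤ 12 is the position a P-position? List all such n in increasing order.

0, 1, 4, 5, 10, 11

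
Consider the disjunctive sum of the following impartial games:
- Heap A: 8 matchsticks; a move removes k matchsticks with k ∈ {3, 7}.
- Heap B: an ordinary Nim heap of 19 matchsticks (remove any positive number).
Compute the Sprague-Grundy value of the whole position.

17

Build the Grundy sequence for heap A with g(k) = mex{g(k−s) : s ∈ {3, 7}, s ≤ k}:
g(0) = mex{} = 0
g(1) = mex{} = 0
g(2) = mex{} = 0
g(3) = mex{0} = 1
g(4) = mex{0} = 1
g(5) = mex{0} = 1
g(6) = mex{1} = 0
g(7) = mex{0,1} = 2
g(8) = mex{0,1} = 2
So g(8) = 2.
Heap B is a plain Nim heap of size 19, so its Grundy value is 19.
By the Sprague-Grundy theorem, the Grundy value of a sum of independent games is the XOR of the component values.
Combined value = 2 XOR 19 = 17.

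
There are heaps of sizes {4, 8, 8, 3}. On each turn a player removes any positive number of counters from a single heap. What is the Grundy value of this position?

7

Write each in binary and XOR column by column:
  0100  (4)
  1000  (8)
  1000  (8)
  0011  (3)
  ----
  0111  (7)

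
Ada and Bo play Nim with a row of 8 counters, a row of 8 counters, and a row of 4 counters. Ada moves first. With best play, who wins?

Ada wins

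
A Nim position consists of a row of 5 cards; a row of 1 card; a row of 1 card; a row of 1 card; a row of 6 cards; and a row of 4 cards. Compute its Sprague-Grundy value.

6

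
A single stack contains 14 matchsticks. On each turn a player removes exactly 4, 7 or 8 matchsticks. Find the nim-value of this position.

Grundy values for subtraction set {4, 7, 8}:
k:     0  1  2  3  4  5  6  7  8  9 10 11 12 13 14
g(k):  0  0  0  0  1  1  1  1  2  2  2  2  0  0  0
So g(14) = 0.

0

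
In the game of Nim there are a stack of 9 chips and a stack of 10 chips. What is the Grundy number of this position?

3

Compute the nim-sum pairwise:
9 XOR 10 = 3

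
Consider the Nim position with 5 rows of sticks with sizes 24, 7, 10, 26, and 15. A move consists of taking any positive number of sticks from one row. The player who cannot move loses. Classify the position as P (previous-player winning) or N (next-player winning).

P-position

Compute the nim-sum pairwise:
24 ⊕ 7 = 31
31 ⊕ 10 = 21
21 ⊕ 26 = 15
15 ⊕ 15 = 0
The nim-sum is 0, so this is a P-position: the player to move is in a losing position under optimal play.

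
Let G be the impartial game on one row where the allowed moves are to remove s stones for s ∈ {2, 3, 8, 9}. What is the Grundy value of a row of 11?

0

Compute g(0), g(1), … for moves {2, 3, 8, 9}:
k:     0  1  2  3  4  5  6  7  8  9 10 11
g(k):  0  0  1  1  2  0  0  1  1  2  2  0
So g(11) = 0.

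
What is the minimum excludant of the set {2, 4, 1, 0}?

3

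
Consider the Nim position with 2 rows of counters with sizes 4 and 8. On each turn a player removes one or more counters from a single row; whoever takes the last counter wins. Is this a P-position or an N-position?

Compute the nim-sum pairwise:
4 ^ 8 = 12
The nim-sum is 12 ≠ 0, so this is an N-position: the player to move can win.

N-position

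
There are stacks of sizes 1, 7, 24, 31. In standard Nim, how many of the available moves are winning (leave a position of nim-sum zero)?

3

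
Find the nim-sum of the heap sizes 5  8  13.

Compute the nim-sum pairwise:
5 ^ 8 = 13
13 ^ 13 = 0

0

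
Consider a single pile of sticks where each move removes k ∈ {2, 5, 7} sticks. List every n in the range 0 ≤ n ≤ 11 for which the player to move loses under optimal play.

0, 1, 4, 10

Build the Grundy sequence with g(k) = mex{g(k−s) : s ∈ {2, 5, 7}, s ≤ k}:
k:     0  1  2  3  4  5  6  7  8  9 10 11
g(k):  0  0  1  1  0  2  1  3  2  2  0  3
The P-positions (g = 0) in 0..11 are 0, 1, 4, 10.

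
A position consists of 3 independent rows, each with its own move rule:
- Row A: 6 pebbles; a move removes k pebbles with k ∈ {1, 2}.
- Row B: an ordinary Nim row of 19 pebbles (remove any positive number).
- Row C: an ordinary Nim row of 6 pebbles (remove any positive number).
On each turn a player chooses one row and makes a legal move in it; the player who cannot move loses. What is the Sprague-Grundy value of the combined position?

21

For row A, compute g(0), g(1), … with moves {1, 2}:
k:     0  1  2  3  4  5  6
g(k):  0  1  2  0  1  2  0
So g(6) = 0.
Row B is a plain Nim row of size 19, so its Grundy value is 19.
Row C is a plain Nim row of size 6, so its Grundy value is 6.
The value of a disjunctive sum is the nim-sum of the parts.
Combined value = 0 XOR 19 XOR 6 = 21.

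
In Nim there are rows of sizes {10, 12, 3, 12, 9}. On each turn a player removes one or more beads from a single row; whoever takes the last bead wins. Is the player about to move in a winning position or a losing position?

Losing position

Bitwise XOR of the heap sizes:
  1010  (10)
  1100  (12)
  0011  (3)
  1100  (12)
  1001  (9)
  ----
  0000  (0)
The nim-sum is 0, so this is a P-position: the player to move is in a losing position under optimal play.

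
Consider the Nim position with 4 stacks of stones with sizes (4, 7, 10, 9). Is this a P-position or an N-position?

Compute the nim-sum pairwise:
4 XOR 7 = 3
3 XOR 10 = 9
9 XOR 9 = 0
The nim-sum is 0, so this is a P-position: the player to move is in a losing position under optimal play.

P-position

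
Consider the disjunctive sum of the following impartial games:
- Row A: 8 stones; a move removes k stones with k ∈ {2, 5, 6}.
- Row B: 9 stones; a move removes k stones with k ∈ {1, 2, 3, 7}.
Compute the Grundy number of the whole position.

Grundy values for row A (subtraction set {2, 5, 6}):
g(0) = mex{} = 0
g(1) = mex{} = 0
g(2) = mex{0} = 1
g(3) = mex{0} = 1
g(4) = mex{1} = 0
g(5) = mex{0,1} = 2
g(6) = mex{0} = 1
g(7) = mex{0,1,2} = 3
g(8) = mex{1} = 0
So g(8) = 0.
Build the Grundy sequence for row B with g(k) = mex{g(k−s) : s ∈ {1, 2, 3, 7}, s ≤ k}:
k:     0  1  2  3  4  5  6  7  8  9
g(k):  0  1  2  3  0  1  2  3  0  1
So g(9) = 1.
By the Sprague-Grundy theorem, the Grundy value of a sum of independent games is the XOR of the component values.
Combined value = 0 ⊕ 1 = 1.

1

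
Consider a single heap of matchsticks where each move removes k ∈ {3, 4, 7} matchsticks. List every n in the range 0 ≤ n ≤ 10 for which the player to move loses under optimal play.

0, 1, 2, 10

Compute g(0), g(1), … for moves {3, 4, 7}:
g(0) = mex{} = 0
g(1) = mex{} = 0
g(2) = mex{} = 0
g(3) = mex{0} = 1
g(4) = mex{0} = 1
g(5) = mex{0} = 1
g(6) = mex{0,1} = 2
g(7) = mex{0,1} = 2
g(8) = mex{0,1} = 2
g(9) = mex{0,1,2} = 3
g(10) = mex{1,2} = 0
The P-positions (g = 0) in 0..10 are 0, 1, 2, 10.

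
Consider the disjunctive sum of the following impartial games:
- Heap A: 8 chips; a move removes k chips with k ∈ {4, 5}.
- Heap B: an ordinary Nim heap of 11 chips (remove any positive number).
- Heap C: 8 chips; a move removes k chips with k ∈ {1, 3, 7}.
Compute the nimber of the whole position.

9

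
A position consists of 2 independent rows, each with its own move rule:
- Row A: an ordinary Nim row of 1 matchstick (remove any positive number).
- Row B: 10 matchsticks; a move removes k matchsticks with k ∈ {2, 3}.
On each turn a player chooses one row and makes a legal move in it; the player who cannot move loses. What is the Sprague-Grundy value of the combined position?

Row A is a plain Nim row of size 1, so its Grundy value is 1.
Build the Grundy sequence for row B with g(k) = mex{g(k−s) : s ∈ {2, 3}, s ≤ k}:
g(0) = mex{} = 0
g(1) = mex{} = 0
g(2) = mex{0} = 1
g(3) = mex{0} = 1
g(4) = mex{0,1} = 2
g(5) = mex{1} = 0
g(6) = mex{1,2} = 0
g(7) = mex{0,2} = 1
g(8) = mex{0} = 1
g(9) = mex{0,1} = 2
g(10) = mex{1} = 0
So g(10) = 0.
The value of a disjunctive sum is the nim-sum of the parts.
Combined value = 1 XOR 0 = 1.

1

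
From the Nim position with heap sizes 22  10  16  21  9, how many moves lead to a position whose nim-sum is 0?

3

Bitwise XOR of the heap sizes:
  10110  (22)
  01010  (10)
  10000  (16)
  10101  (21)
  01001  (9)
  -----
  10000  (16)
The overall nim-sum is X = 16. A heap of size p has a winning move iff p XOR X < p (reduce it to p XOR X).
  22: 22 XOR 16 = 6 < 22 — winning move (to 6).
  10: 10 XOR 16 = 26 ≥ 10 — no move.
  16: 16 XOR 16 = 0 < 16 — winning move (to 0).
  21: 21 XOR 16 = 5 < 21 — winning move (to 5).
  9: 9 XOR 16 = 25 ≥ 9 — no move.
That gives 3 winning moves.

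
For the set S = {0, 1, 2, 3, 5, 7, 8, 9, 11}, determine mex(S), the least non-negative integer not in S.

The values 0, 1, 2, 3 are all present; 4 is the first non-negative integer missing from the set.

4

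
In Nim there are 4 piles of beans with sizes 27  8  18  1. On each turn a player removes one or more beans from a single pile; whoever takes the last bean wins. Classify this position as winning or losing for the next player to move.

Nim-sum: 27 XOR 8 XOR 18 XOR 1 = 0.
The nim-sum is 0, so this is a P-position: the player to move is in a losing position under optimal play.

Losing position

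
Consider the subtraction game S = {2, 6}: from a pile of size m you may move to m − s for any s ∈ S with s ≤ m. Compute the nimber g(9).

Build the Grundy sequence with g(k) = mex{g(k−s) : s ∈ {2, 6}, s ≤ k}:
g(0) = mex{} = 0
g(1) = mex{} = 0
g(2) = mex{0} = 1
g(3) = mex{0} = 1
g(4) = mex{1} = 0
g(5) = mex{1} = 0
g(6) = mex{0} = 1
g(7) = mex{0} = 1
g(8) = mex{1} = 0
g(9) = mex{1} = 0
So g(9) = 0.

0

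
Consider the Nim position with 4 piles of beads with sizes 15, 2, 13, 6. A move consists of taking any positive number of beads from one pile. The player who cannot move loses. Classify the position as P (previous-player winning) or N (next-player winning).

Compute the nim-sum pairwise:
15 XOR 2 = 13
13 XOR 13 = 0
0 XOR 6 = 6
The nim-sum is 6 ≠ 0, so this is an N-position: the player to move can win.

N-position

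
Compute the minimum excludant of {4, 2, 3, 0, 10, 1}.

The values 0, 1, 2, 3, 4 are all present; 5 is the first non-negative integer missing from the set.

5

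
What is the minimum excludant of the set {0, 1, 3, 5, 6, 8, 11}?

The values 0, 1 are all present; 2 is the first non-negative integer missing from the set.

2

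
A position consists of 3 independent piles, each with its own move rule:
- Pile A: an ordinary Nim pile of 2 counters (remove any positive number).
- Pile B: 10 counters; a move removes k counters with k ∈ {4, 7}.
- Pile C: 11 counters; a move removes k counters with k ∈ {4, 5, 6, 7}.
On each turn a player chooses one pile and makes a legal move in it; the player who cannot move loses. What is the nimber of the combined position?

0

Pile A is a plain Nim pile of size 2, so its Grundy value is 2.
Grundy values for pile B (subtraction set {4, 7}):
g(0) = mex{} = 0
g(1) = mex{} = 0
g(2) = mex{} = 0
g(3) = mex{} = 0
g(4) = mex{0} = 1
g(5) = mex{0} = 1
g(6) = mex{0} = 1
g(7) = mex{0} = 1
g(8) = mex{0,1} = 2
g(9) = mex{0,1} = 2
g(10) = mex{0,1} = 2
So g(10) = 2.
Build the Grundy sequence for pile C with g(k) = mex{g(k−s) : s ∈ {4, 5, 6, 7}, s ≤ k}:
g(0) = mex{} = 0
g(1) = mex{} = 0
g(2) = mex{} = 0
g(3) = mex{} = 0
g(4) = mex{0} = 1
g(5) = mex{0} = 1
g(6) = mex{0} = 1
g(7) = mex{0} = 1
g(8) = mex{0,1} = 2
g(9) = mex{0,1} = 2
g(10) = mex{0,1} = 2
g(11) = mex{1} = 0
So g(11) = 0.
The value of a disjunctive sum is the nim-sum of the parts.
Combined value = 2 ⊕ 2 ⊕ 0 = 0.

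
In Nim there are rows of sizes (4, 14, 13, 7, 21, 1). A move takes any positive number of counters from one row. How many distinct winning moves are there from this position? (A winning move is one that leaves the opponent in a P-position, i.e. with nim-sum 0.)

Bitwise XOR of the heap sizes:
  00100  (4)
  01110  (14)
  01101  (13)
  00111  (7)
  10101  (21)
  00001  (1)
  -----
  10100  (20)
The overall nim-sum is X = 20. A row of size p has a winning move iff p XOR X < p (reduce it to p XOR X).
  4: 4 XOR 20 = 16 ≥ 4 — no move.
  14: 14 XOR 20 = 26 ≥ 14 — no move.
  13: 13 XOR 20 = 25 ≥ 13 — no move.
  7: 7 XOR 20 = 19 ≥ 7 — no move.
  21: 21 XOR 20 = 1 < 21 — winning move (to 1).
  1: 1 XOR 20 = 21 ≥ 1 — no move.
That gives 1 winning move.

1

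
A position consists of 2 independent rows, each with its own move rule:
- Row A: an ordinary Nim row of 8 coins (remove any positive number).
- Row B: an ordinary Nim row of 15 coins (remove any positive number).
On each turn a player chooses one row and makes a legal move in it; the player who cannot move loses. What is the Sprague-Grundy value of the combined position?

Row A is a plain Nim row of size 8, so its Grundy value is 8.
Row B is a plain Nim row of size 15, so its Grundy value is 15.
By the Sprague-Grundy theorem, the Grundy value of a sum of independent games is the XOR of the component values.
Combined value = 8 XOR 15 = 7.

7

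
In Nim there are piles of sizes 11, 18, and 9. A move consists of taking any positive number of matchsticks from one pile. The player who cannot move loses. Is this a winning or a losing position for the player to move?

Winning position

Write each in binary and XOR column by column:
  01011  (11)
  10010  (18)
  01001  (9)
  -----
  10000  (16)
The nim-sum is 16 ≠ 0, so this is an N-position: the player to move can win.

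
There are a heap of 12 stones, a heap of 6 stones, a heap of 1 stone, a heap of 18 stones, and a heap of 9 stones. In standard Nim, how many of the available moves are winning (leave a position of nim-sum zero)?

1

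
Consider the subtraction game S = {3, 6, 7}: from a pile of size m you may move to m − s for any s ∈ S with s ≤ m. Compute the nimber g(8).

Build the Grundy sequence with g(k) = mex{g(k−s) : s ∈ {3, 6, 7}, s ≤ k}:
g(0) = mex{} = 0
g(1) = mex{} = 0
g(2) = mex{} = 0
g(3) = mex{0} = 1
g(4) = mex{0} = 1
g(5) = mex{0} = 1
g(6) = mex{0,1} = 2
g(7) = mex{0,1} = 2
g(8) = mex{0,1} = 2
So g(8) = 2.

2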